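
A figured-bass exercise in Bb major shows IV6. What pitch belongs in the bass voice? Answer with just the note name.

G

IV in Bb major has root Eb; the chord is Eb-G-Bb.
The figure 6 means first inversion — the third is in the bass.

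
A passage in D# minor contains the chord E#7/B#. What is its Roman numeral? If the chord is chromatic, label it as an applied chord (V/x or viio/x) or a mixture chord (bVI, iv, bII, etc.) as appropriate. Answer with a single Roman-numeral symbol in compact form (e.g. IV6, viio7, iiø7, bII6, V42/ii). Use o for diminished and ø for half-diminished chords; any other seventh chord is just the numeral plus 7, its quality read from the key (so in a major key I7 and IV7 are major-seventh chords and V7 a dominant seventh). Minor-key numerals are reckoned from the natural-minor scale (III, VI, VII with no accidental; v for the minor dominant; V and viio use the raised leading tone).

Stacked in thirds the chord is E#-G##-B#-D#: a dominant seventh chord on E#.
E# is not a diatonic chord root with this quality in D# minor, but it lies a perfect fifth above A# (V), so the chord functions as an applied dominant of V.
With B# in the bass the chord is in second inversion, so the figured bass is 43.

V43/V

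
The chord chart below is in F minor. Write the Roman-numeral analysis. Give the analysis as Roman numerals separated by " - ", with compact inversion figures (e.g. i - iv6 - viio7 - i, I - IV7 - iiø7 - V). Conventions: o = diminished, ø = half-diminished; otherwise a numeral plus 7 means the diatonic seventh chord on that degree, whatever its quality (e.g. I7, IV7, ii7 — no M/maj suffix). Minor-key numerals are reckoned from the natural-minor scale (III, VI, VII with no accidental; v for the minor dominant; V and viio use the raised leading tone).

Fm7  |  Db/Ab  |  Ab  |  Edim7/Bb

i7 - VI64 - III - viio43

Fm7: root F is the tonic; minor seventh chord there is i7.
Db/Ab: major triad on Db = scale degree 6 → VI64.
Ab has root Ab, degree 3 in F minor, so III.
Edim7/Bb: root E is the leading tone; fully diminished seventh chord there is viio43.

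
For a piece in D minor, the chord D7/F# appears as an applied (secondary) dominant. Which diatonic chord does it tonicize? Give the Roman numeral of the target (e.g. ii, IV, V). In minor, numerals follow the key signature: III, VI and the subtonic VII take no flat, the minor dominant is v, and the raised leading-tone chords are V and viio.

The chord is a dominant seventh chord on D.
A dominant resolves down a perfect fifth: D → G. In D minor, G is scale degree 4, i.e. iv.

iv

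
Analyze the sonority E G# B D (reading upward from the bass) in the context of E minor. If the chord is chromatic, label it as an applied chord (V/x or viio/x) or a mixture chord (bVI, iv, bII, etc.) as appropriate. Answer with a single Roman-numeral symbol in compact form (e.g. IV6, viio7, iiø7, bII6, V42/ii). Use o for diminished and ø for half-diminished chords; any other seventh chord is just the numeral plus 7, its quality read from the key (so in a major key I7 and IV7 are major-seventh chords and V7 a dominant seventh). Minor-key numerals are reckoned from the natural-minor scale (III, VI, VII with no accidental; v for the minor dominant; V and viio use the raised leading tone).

The pitches E-G#-B-D form a dominant seventh chord rooted on E.
E is not a diatonic chord root with this quality in E minor, but it lies a perfect fifth above A (iv), so the chord functions as an applied dominant of iv.

V7/iv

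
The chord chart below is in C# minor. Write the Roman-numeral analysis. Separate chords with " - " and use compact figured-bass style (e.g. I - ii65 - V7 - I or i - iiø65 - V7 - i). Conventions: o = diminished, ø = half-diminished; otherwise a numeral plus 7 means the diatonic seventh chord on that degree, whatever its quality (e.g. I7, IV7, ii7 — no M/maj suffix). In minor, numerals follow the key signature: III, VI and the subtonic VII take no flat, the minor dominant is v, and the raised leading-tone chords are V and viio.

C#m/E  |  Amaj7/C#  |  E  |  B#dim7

i6 - VI65 - III - viio7

C#m/E: minor triad on C# = scale degree 1 → i6.
Amaj7/C#: major seventh chord on A = scale degree 6 → VI65.
E: root E is the mediant; major triad there is III.
B#dim7: root B# is the leading tone; fully diminished seventh chord there is viio7.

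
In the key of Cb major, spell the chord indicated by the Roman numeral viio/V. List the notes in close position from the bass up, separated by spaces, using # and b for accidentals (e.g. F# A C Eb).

F Ab Cb

viio/V is a secondary leading-tone chord. The target V is Gb in Cb major; the applied chord is rooted a semitone below, on F.
Building a diminished triad on F gives F-Ab-Cb.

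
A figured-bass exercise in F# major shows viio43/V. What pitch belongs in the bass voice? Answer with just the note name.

F#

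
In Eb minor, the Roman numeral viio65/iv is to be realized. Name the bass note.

The applied chord viio65/iv is rooted on G: G-Bb-Db-Fb.
The figure 65 means first inversion — the third is in the bass.

Bb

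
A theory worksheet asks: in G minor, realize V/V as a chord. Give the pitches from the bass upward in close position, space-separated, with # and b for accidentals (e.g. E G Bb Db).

A C# E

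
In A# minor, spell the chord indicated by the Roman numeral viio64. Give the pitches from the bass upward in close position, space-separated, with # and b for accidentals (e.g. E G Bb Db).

In A# minor, the leading-tone chord is built on the raised seventh degree, G##.
That chord is spelled G##-B#-D#.
The figured bass 64 indicates second inversion, placing the fifth (D#) in the bass: D#-G##-B#.

D# G## B#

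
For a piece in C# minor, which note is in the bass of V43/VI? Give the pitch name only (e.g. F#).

B

The applied chord V43/VI is rooted on E: E-G#-B-D.
The figure 43 means second inversion — the fifth is in the bass.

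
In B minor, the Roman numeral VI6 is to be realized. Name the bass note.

VI in B minor has root G; the chord is G-B-D.
The figure 6 means first inversion — the third is in the bass.

B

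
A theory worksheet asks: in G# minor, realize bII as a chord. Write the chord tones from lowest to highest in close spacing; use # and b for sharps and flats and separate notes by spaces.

bII is the Neapolitan chord — a major triad on the lowered second degree. In G# minor that root is A.
So the chord is A-C#-E, a major triad.

A C# E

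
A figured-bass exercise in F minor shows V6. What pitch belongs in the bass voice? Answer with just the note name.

E

V in F minor has root C; the chord is C-E-G.
The figure 6 means first inversion — the third is in the bass.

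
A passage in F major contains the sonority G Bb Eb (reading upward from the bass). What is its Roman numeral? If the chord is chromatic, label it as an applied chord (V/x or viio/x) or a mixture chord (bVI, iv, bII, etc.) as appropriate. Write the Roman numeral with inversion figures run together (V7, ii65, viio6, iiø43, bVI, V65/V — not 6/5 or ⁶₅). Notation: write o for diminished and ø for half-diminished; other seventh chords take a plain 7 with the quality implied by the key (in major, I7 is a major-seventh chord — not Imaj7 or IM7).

bVII6

Stacked in thirds the chord is Eb-G-Bb: a major triad on Eb.
Eb is the lowered seventh degree of F major (diatonic 7 would be E). This is a major triad on the lowered seventh degree (the subtonic), borrowed from the parallel minor.
With G in the bass the chord is in first inversion, so the figured bass is 6.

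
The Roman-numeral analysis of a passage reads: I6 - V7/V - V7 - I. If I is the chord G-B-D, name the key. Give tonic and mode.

G major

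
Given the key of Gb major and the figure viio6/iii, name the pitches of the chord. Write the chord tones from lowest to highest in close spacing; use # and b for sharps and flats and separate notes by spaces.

C Eb A

viio6/iii is a secondary leading-tone chord. The target iii is Bb in Gb major; the applied chord is rooted a semitone below, on A.
Building a diminished triad on A gives A-C-Eb.
With the 6 figure the chord is in first inversion; from the bass C upward in close position it reads C-Eb-A.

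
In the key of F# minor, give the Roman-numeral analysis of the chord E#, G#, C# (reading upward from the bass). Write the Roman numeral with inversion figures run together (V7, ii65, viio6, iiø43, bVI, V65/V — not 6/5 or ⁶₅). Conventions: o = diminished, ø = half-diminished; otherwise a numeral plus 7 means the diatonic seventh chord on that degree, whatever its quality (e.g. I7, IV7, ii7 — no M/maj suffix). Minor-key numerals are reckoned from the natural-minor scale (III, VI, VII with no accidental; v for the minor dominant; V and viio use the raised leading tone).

V6

The pitches C#-E#-G# form a major triad rooted on C#.
C# is scale degree 5 in F# minor, and a major triad on that degree is written V.
With E# in the bass the chord is in first inversion, so the figured bass is 6.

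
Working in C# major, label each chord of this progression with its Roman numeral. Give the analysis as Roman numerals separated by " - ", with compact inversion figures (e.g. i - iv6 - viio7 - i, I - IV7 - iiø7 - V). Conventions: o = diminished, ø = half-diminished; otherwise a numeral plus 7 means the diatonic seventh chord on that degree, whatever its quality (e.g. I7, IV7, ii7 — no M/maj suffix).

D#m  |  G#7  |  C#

ii - V7 - I

D#m has root D#, degree 2 in C# major, so ii.
G#7: dominant seventh chord on G# = scale degree 5 → V7.
C#: root C# is the tonic; major triad there is I.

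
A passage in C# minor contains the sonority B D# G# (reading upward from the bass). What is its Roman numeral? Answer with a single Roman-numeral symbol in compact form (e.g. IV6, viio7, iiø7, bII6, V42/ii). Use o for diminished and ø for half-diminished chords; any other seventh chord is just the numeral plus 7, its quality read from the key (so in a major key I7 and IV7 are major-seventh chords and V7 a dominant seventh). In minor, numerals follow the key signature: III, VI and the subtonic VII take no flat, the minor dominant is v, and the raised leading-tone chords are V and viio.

The pitches G#-B-D# form a minor triad rooted on G#.
G# is scale degree 5 in C# minor, and a minor triad on that degree is written v.
With B in the bass the chord is in first inversion, so the figured bass is 6.

v6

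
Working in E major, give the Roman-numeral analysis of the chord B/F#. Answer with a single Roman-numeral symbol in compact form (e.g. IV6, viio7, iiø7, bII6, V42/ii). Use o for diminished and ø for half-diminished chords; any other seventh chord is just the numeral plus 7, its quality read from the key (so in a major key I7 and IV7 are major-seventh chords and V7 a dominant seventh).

V64

The pitches B-D#-F# form a major triad rooted on B.
B is scale degree 5 in E major, and a major triad on that degree is written V.
With F# in the bass the chord is in second inversion, so the figured bass is 64.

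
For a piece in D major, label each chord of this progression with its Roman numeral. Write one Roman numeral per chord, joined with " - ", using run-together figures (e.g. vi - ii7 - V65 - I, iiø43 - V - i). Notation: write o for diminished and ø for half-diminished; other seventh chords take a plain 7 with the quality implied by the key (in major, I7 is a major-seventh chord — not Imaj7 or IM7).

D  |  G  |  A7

I - IV - V7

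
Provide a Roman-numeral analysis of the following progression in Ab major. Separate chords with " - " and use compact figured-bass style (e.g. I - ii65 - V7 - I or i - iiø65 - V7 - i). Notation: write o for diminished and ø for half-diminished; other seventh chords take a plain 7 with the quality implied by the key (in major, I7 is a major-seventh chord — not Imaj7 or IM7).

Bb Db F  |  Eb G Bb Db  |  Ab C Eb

Bb-Db-F has root Bb, degree 2 in Ab major, so ii.
Eb-G-Bb-Db: dominant seventh chord on Eb = scale degree 5 → V7.
Ab-C-Eb: major triad on Ab = scale degree 1 → I.

ii - V7 - I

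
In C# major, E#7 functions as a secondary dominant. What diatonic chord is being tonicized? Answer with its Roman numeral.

The chord is a dominant seventh chord on E#.
A dominant resolves down a perfect fifth: E# → A#. In C# major, A# is scale degree 6, i.e. vi.

vi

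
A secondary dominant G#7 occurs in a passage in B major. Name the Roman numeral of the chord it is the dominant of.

ii

The chord is a dominant seventh chord on G#.
A dominant resolves down a perfect fifth: G# → C#. In B major, C# is scale degree 2, i.e. ii.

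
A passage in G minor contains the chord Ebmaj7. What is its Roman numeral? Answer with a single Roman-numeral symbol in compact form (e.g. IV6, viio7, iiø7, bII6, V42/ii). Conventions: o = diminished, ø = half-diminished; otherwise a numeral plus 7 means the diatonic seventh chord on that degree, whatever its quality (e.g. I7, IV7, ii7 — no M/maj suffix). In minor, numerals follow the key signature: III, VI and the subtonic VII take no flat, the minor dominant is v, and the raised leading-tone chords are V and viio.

VI7

Stacked in thirds the chord is Eb-G-Bb-D: a major seventh chord on Eb.
Eb is scale degree 6 in G minor, and a major seventh chord on that degree is written VI7.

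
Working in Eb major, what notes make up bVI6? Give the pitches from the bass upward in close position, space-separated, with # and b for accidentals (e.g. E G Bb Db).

Eb Gb Cb

bVI6 is a major triad on the lowered sixth degree, borrowed from the parallel minor. In Eb major that root is Cb.
So the chord is Cb-Eb-Gb.
With the 6 figure the chord is in first inversion; from the bass Eb upward in close position it reads Eb-Gb-Cb.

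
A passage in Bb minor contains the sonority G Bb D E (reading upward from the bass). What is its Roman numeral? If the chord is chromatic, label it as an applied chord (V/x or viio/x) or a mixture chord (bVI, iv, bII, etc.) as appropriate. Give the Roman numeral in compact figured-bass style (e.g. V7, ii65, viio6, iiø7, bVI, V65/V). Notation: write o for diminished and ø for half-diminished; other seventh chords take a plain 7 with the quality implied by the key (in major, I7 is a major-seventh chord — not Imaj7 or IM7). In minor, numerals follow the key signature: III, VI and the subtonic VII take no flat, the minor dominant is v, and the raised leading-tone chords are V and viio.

viiø65/V

Stacked in thirds the chord is E-G-Bb-D: a half-diminished seventh chord on E.
E sits a half step below F (V in Bb minor); a diminished chord there is the applied leading-tone chord of V.
With G in the bass the chord is in first inversion, so the figured bass is 65.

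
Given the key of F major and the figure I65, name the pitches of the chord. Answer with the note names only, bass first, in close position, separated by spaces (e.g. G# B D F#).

A C E F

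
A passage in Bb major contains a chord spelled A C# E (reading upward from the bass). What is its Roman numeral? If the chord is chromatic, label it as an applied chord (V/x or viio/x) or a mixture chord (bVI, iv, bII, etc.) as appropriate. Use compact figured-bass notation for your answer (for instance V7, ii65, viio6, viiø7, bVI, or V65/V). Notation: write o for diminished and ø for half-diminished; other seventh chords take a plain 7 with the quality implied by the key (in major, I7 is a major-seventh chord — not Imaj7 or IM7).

The pitches A-C#-E form a major triad rooted on A.
A is not a diatonic chord root with this quality in Bb major, but it lies a perfect fifth above D (iii), so the chord functions as an applied dominant of iii.

V/iii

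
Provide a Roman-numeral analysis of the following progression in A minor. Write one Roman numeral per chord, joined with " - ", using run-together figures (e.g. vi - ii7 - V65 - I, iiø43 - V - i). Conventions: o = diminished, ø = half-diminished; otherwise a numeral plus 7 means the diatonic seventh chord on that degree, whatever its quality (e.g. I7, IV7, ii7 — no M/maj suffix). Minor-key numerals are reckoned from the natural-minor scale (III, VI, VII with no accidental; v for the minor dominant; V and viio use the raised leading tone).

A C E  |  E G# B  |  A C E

i - V - i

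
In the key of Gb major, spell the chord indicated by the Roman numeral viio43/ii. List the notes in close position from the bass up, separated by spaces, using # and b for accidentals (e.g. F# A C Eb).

Db Fb G Bb

viio43/ii is a secondary leading-tone chord. The target ii is Ab in Gb major; the applied chord is rooted a semitone below, on G.
Building a fully diminished seventh chord on G gives G-Bb-Db-Fb.
With the 43 figure the chord is in second inversion; from the bass Db upward in close position it reads Db-Fb-G-Bb.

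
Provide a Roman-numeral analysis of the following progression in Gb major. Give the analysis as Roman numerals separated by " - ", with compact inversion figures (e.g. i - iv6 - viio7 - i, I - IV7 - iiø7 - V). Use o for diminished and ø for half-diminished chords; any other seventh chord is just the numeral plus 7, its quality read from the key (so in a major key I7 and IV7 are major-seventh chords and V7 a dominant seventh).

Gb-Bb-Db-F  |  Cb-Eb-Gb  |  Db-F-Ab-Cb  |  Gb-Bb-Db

Gb-Bb-Db-F has root Gb, degree 1 in Gb major, so I7.
Cb-Eb-Gb has root Cb, degree 4 in Gb major, so IV.
Db-F-Ab-Cb: root Db is the dominant; dominant seventh chord there is V7.
Gb-Bb-Db: root Gb is the tonic; major triad there is I.

I7 - IV - V7 - I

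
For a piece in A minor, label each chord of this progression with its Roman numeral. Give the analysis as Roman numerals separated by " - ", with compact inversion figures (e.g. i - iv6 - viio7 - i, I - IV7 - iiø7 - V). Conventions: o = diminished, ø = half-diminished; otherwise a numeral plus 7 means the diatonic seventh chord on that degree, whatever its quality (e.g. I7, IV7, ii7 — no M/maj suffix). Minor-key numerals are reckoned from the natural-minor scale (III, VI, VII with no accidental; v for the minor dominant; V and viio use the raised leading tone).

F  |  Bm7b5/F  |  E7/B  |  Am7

F has root F, degree 6 in A minor, so VI.
Bm7b5/F: root B is the supertonic; half-diminished seventh chord there is iiø43.
E7/B: root E is the dominant; dominant seventh chord there is V43.
Am7 has root A, degree 1 in A minor, so i7.

VI - iiø43 - V43 - i7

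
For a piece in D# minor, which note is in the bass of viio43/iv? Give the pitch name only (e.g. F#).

The applied chord viio43/iv is rooted on F##: F##-A#-C#-E.
The figure 43 means second inversion — the fifth is in the bass.

C#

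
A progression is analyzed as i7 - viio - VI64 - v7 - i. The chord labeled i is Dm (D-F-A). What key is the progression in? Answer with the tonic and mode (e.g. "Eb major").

The chord Dm is a minor triad rooted on D; its label is i.
If D is scale degree 1 and the mode makes that degree carry a minor triad, the tonic is D and the mode is minor.

D minor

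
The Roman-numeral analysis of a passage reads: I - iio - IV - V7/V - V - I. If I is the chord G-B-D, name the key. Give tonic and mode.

G major

I is given as G-B-D — a major triad with root G.
If G is scale degree 1 and the mode makes that degree carry a major triad, the tonic is G and the mode is major.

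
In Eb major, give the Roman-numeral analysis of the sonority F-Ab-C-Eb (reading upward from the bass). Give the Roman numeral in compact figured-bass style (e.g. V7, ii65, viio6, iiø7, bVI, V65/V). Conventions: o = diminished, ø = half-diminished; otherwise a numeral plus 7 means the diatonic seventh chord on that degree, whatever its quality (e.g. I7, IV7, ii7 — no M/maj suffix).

ii7

Stacked in thirds the chord is F-Ab-C-Eb: a minor seventh chord on F.
In Eb major, F is the supertonic; the diatonic minor seventh chord there is ii7.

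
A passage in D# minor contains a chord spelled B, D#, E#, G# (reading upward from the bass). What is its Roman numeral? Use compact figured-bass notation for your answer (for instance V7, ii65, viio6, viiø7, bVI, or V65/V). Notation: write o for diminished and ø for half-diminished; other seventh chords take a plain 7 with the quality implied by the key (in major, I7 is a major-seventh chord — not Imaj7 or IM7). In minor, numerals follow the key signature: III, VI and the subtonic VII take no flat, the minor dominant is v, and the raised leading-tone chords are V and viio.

iiø43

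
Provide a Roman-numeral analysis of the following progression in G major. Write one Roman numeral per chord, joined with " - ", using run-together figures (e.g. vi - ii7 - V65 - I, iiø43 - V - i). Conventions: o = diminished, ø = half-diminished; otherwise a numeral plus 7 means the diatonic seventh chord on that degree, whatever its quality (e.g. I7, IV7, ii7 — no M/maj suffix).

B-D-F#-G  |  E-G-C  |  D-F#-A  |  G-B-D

I65 - IV6 - V - I

B-D-F#-G: major seventh chord on G = scale degree 1 → I65.
E-G-C: root C is the subdominant; major triad there is IV6.
D-F#-A: root D is the dominant; major triad there is V.
G-B-D has root G, degree 1 in G major, so I.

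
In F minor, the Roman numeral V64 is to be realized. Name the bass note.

G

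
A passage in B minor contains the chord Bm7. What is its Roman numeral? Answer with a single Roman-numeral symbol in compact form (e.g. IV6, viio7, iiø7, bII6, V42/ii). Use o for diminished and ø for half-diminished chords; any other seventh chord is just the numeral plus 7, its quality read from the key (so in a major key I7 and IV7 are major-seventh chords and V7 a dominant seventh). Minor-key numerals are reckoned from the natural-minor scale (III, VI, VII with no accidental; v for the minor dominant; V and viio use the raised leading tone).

i7

The pitches B-D-F#-A form a minor seventh chord rooted on B.
B is scale degree 1 in B minor, and a minor seventh chord on that degree is written i7.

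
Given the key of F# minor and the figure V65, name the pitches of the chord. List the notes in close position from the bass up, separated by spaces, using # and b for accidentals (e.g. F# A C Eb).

In F# minor, the dominant is C#. The dominant is major (leading tone raised), so V is a dominant seventh chord.
That chord is spelled C#-E#-G#-B.
The figured bass 65 indicates first inversion, placing the third (E#) in the bass: E#-G#-B-C#.

E# G# B C#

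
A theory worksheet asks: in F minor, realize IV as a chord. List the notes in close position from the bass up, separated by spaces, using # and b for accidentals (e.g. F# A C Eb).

Bb D F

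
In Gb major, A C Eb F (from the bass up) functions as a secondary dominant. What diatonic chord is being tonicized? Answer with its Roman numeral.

The chord is a dominant seventh chord on F.
A dominant resolves down a perfect fifth: F → Bb. In Gb major, Bb is scale degree 3, i.e. iii.

iii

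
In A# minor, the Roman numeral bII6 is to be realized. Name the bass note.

D#

bII in A# minor has root B; the chord is B-D#-F#.
The figure 6 means first inversion — the third is in the bass.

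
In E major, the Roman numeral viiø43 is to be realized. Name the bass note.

viiø in E major has root D#; the chord is D#-F#-A-C#.
The figure 43 means second inversion — the fifth is in the bass.

A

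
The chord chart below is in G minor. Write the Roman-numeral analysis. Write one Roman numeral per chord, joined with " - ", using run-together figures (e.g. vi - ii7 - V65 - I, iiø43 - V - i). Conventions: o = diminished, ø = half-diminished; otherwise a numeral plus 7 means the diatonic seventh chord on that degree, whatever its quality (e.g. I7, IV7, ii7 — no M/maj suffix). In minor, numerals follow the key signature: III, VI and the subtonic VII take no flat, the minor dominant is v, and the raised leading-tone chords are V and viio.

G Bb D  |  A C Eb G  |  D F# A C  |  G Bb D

i - iiø7 - V7 - i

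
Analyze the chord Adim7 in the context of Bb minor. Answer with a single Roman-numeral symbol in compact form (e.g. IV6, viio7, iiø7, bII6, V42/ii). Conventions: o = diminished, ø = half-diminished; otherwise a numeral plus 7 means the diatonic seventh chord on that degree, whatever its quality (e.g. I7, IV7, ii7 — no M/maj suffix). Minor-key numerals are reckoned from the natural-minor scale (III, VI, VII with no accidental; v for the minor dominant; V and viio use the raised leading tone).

viio7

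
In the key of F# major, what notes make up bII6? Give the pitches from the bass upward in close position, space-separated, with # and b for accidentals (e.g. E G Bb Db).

Scale degree 2 in F# major is G#; lowering it a half step gives G. bII6 is the Neapolitan sixth — a major triad on the lowered second degree, here in its customary first inversion.
So the chord is G-B-D, a major triad.
With the 6 figure the chord is in first inversion; from the bass B upward in close position it reads B-D-G.

B D G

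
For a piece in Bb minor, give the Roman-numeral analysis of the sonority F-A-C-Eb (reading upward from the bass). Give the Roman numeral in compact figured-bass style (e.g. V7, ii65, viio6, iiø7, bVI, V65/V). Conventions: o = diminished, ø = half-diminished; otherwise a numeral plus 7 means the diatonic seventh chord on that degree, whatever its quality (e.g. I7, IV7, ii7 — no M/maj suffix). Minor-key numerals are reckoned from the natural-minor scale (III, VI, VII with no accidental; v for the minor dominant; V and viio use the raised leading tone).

V7

The pitches F-A-C-Eb form a dominant seventh chord rooted on F.
In Bb minor, F is the dominant; the diatonic dominant seventh chord there is V7.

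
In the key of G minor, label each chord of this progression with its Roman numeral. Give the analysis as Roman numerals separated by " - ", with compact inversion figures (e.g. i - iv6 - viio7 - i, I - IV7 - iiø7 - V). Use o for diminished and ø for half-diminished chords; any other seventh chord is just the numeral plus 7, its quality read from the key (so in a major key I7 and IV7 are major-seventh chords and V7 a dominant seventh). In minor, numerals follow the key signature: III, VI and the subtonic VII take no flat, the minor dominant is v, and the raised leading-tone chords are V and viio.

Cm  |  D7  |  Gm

iv - V7 - i

Cm: minor triad on C = scale degree 4 → iv.
D7 has root D, degree 5 in G minor, so V7.
Gm has root G, degree 1 in G minor, so i.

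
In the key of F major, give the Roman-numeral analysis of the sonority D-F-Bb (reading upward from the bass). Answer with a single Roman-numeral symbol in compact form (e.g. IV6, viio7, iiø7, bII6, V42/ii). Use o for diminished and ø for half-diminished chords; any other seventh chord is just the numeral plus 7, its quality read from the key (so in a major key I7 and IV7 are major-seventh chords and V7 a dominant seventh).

The pitches Bb-D-F form a major triad rooted on Bb.
Bb is scale degree 4 in F major, and a major triad on that degree is written IV.
With D in the bass the chord is in first inversion, so the figured bass is 6.

IV6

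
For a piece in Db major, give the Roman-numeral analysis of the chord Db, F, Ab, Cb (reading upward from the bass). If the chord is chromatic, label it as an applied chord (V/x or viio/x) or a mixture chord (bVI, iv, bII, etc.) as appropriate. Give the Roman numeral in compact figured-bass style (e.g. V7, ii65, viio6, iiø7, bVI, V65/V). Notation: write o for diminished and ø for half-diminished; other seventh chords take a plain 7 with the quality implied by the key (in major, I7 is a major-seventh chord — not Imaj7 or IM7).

V7/IV

Stacked in thirds the chord is Db-F-Ab-Cb: a dominant seventh chord on Db.
Db is not a diatonic chord root with this quality in Db major, but it lies a perfect fifth above Gb (IV), so the chord functions as an applied dominant of IV.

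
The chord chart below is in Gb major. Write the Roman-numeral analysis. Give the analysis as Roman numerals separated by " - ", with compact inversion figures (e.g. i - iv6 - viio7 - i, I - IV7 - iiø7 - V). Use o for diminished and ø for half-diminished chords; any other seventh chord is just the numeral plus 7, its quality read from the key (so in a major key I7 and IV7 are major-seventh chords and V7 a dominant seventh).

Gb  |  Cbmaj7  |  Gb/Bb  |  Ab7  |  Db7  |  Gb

I - IV7 - I6 - V7/V - V7 - I

Gb: root Gb is the tonic; major triad there is I.
Cbmaj7: root Cb is the subdominant; major seventh chord there is IV7.
Gb/Bb: major triad on Gb = scale degree 1 → I6.
Ab7: chromatic; Ab is V of V, so V7/V.
Db7: dominant seventh chord on Db = scale degree 5 → V7.
Gb: root Gb is the tonic; major triad there is I.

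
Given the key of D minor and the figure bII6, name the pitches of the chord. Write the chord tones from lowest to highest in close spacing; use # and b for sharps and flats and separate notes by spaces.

Scale degree 2 in D minor is E; lowering it a half step gives Eb. bII6 is the Neapolitan sixth — a major triad on the lowered second degree, here in its customary first inversion.
So the chord is Eb-G-Bb.
With the 6 figure the chord is in first inversion; from the bass G upward in close position it reads G-Bb-Eb.

G Bb Eb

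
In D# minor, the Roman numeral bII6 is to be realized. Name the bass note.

G#

bII in D# minor has root E; the chord is E-G#-B.
The figure 6 means first inversion — the third is in the bass.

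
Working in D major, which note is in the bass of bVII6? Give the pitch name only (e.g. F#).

bVII in D major has root C; the chord is C-E-G.
The figure 6 means first inversion — the third is in the bass.

E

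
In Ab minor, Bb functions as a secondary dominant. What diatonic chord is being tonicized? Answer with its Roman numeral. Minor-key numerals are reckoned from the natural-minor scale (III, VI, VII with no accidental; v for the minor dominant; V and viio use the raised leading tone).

V

The chord is a major triad on Bb.
A dominant resolves down a perfect fifth: Bb → Eb. In Ab minor, Eb is scale degree 5, i.e. V.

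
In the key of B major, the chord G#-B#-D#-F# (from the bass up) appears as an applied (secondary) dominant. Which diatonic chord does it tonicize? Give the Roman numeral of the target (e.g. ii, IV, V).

ii

The chord is a dominant seventh chord on G#.
A dominant resolves down a perfect fifth: G# → C#. In B major, C# is scale degree 2, i.e. ii.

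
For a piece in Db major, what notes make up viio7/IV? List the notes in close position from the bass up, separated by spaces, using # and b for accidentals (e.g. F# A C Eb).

The slash marks an applied leading-tone chord: viio of IV. In Db major, IV is Gb, so the leading tone to it is F, a half step below.
Building a fully diminished seventh chord on F gives F-Ab-Cb-Ebb.

F Ab Cb Ebb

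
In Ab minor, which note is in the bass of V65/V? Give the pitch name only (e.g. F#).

The applied chord V65/V is rooted on Bb: Bb-D-F-Ab.
The figure 65 means first inversion — the third is in the bass.

D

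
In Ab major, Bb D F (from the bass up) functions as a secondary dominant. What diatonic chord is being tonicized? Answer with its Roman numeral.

The chord is a major triad on Bb.
A dominant resolves down a perfect fifth: Bb → Eb. In Ab major, Eb is scale degree 5, i.e. V.

V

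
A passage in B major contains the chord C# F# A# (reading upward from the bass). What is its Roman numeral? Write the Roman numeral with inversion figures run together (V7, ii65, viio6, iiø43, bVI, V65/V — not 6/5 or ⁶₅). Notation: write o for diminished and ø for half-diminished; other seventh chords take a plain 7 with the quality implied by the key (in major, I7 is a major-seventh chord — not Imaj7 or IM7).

Stacked in thirds the chord is F#-A#-C#: a major triad on F#.
In B major, F# is the dominant; the diatonic major triad there is V.
With C# in the bass the chord is in second inversion, so the figured bass is 64.

V64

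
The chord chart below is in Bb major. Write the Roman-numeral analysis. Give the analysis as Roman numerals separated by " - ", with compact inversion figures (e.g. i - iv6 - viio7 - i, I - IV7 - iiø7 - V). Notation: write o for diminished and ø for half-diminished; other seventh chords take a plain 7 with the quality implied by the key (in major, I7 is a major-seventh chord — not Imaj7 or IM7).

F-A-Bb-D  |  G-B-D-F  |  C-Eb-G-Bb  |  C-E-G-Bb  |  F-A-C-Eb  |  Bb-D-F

F-A-Bb-D: major seventh chord on Bb = scale degree 1 → I43.
G-B-D-F is the secondary dominant of ii (dominant seventh chord on G): V7/ii.
C-Eb-G-Bb: minor seventh chord on C = scale degree 2 → ii7.
C-E-G-Bb: a dominant seventh chord on C, the applied dominant of V → V7/V.
F-A-C-Eb: dominant seventh chord on F = scale degree 5 → V7.
Bb-D-F: root Bb is the tonic; major triad there is I.

I43 - V7/ii - ii7 - V7/V - V7 - I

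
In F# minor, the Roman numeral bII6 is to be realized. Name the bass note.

bII in F# minor has root G; the chord is G-B-D.
The figure 6 means first inversion — the third is in the bass.

B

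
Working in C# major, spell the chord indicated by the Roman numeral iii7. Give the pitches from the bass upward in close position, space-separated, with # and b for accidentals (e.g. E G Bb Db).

The numeral's case and figure indicate a minor seventh chord. In C# major its root, scale degree 3, is E#.
Stacking thirds from E# gives E#-G#-B#-D#.

E# G# B# D#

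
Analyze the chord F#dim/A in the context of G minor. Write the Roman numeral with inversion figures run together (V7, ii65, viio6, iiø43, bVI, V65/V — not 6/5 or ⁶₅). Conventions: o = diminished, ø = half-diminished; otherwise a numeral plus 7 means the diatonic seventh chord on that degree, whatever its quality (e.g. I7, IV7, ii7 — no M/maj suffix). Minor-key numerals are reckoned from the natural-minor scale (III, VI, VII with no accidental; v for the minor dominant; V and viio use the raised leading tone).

viio6

Stacked in thirds the chord is F#-A-C: a diminished triad on F#.
In G minor, F# is the leading tone; the diatonic diminished triad there is viio.
With A in the bass the chord is in first inversion, so the figured bass is 6.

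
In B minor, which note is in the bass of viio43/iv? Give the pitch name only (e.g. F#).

The applied chord viio43/iv is rooted on D#: D#-F#-A-C.
The figure 43 means second inversion — the fifth is in the bass.

A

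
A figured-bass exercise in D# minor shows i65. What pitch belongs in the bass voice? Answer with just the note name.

F#

i in D# minor has root D#; the chord is D#-F#-A#-C#.
The figure 65 means first inversion — the third is in the bass.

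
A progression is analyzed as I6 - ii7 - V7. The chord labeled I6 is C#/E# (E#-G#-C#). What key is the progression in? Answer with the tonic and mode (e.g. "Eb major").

The anchor chord is a major triad on C#, labeled I6.
If C# is scale degree 1 and the mode makes that degree carry a major triad, the tonic is C# and the mode is major.

C# major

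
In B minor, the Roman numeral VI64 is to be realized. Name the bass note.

VI in B minor has root G; the chord is G-B-D.
The figure 64 means second inversion — the fifth is in the bass.

D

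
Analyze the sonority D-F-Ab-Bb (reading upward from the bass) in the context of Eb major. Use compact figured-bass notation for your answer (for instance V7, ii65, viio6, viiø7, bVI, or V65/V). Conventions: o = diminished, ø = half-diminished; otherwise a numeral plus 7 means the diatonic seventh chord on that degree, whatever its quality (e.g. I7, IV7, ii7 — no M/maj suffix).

V65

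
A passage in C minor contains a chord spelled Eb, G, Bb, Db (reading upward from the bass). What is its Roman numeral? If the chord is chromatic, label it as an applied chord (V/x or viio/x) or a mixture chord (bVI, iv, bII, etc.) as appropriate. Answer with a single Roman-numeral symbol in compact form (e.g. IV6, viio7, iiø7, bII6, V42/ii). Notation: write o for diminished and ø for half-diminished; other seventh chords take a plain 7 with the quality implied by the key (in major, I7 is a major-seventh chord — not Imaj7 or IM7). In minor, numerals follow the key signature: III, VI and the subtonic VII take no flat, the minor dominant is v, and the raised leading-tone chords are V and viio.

V7/VI

The pitches Eb-G-Bb-Db form a dominant seventh chord rooted on Eb.
Eb is not a diatonic chord root with this quality in C minor, but it lies a perfect fifth above Ab (VI), so the chord functions as an applied dominant of VI.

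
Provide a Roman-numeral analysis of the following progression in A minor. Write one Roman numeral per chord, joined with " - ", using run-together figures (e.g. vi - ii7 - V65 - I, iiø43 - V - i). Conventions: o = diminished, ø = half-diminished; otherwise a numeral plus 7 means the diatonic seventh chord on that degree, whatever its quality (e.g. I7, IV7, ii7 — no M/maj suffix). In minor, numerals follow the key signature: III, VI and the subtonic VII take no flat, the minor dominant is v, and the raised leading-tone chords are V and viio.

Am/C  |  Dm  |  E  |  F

i6 - iv - V - VI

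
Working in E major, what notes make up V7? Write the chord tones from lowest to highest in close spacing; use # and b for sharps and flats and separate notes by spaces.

B D# F# A

In E major, the fifth degree is B, and the diatonic chord built there is a dominant seventh chord.
Stacking thirds from B gives B-D#-F#-A.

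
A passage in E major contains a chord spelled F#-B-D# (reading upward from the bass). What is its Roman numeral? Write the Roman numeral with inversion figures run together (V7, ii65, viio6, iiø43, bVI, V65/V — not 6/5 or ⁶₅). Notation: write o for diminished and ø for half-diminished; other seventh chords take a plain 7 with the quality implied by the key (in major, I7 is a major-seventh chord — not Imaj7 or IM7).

Stacked in thirds the chord is B-D#-F#: a major triad on B.
B is scale degree 5 in E major, and a major triad on that degree is written V.
With F# in the bass the chord is in second inversion, so the figured bass is 64.

V64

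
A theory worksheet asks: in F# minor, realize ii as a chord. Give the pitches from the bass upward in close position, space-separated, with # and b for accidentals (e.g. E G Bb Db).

G# B D#

Scale degree 2 in F# minor is G#; here the chord built on it is altered to a minor triad. ii is the minor supertonic, borrowed from the parallel major (the Dorian ii).
So the chord is G#-B-D#, a minor triad.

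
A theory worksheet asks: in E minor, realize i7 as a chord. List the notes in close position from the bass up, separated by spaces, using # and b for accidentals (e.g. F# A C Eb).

E G B D

In E minor, scale degree 1 is E, and the diatonic chord built there is a minor seventh chord.
Stacking thirds from E gives E-G-B-D.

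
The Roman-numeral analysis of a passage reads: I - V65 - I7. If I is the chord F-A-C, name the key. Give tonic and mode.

F major

The chord F is a major triad rooted on F; its label is I.
If F is scale degree 1 and the mode makes that degree carry a major triad, the tonic is F and the mode is major.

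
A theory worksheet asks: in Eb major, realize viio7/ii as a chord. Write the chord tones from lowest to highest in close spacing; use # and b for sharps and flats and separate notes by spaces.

E G Bb Db

The slash marks an applied leading-tone chord: viio of ii. In Eb major, ii is F, so the leading tone to it is E, a half step below.
Building a fully diminished seventh chord on E gives E-G-Bb-Db.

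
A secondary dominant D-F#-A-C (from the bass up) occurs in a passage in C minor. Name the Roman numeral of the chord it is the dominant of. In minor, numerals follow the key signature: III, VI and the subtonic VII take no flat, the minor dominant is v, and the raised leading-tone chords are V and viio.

V

The chord is a dominant seventh chord on D.
A dominant resolves down a perfect fifth: D → G. In C minor, G is scale degree 5, i.e. V.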